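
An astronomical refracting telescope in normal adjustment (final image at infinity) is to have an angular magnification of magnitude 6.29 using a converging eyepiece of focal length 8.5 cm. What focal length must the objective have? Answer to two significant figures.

|M| = f_obj/|f_eye|, so f_obj = |M| x |f_eye| = 6.29 x 8.5 = 53.465 cm.

53 cm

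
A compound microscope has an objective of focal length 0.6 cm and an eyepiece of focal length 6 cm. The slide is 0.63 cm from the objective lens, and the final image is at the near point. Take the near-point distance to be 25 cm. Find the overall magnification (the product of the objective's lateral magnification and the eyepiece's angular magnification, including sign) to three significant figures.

Objective: 1/d_i = 1/f_obj - 1/d_o = 1/0.6 - 1/0.63 = 0.07937 cm^-1, so d_i = 12.600 cm.
m_obj = -d_i/d_o = -12.600/0.63 = -20.000.
Eyepiece angular magnification (image at near point): M_eye = 1 + D/f_e = 1 + 25/6 = 5.167.
Overall M = m_obj x M_eye = (-20.000)(5.167) = -103.33.

-103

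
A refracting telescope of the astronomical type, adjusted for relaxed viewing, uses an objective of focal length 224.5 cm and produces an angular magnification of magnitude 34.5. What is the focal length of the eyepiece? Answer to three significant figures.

|M| = f_obj/f_eye, so f_eye = f_obj/|M| = 224.5/34.5 = 6.507 cm.

6.51 cm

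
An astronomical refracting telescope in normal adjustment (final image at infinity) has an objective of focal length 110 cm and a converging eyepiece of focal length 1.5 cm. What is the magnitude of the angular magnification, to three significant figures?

73.3

|M| = f_obj/|f_eye| = 110/1.5 = 73.333.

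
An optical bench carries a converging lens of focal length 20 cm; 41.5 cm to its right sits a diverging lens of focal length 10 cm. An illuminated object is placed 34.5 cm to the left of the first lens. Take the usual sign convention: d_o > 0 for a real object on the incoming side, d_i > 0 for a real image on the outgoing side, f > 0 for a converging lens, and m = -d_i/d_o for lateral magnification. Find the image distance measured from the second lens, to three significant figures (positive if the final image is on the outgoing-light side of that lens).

15.6 cm

Applying the thin-lens equation to the first lens, 1/20 = 1/34.5 + 1/d_i1, which gives d_i1 = 47.586 cm.
Since 47.586 cm > 41.5 cm, the first image lies past the second lens and serves as a virtual object: d_o2 = L - d_i1 = -6.086 cm.
Applying the thin-lens equation again with f_2 = -10 cm and d_o2 = -6.086 cm gives d_i2 = 15.551 cm.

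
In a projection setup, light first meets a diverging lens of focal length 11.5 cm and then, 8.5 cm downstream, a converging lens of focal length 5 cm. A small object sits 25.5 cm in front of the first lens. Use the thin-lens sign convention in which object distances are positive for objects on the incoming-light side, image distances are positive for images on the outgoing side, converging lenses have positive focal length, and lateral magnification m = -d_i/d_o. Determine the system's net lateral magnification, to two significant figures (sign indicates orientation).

Applying the thin-lens equation to the first lens, 1/(-11.5) = 1/25.5 + 1/d_i1, which gives d_i1 = -7.926 cm.
Its lateral magnification is m_1 = -d_i1/d_o1 = -(-7.926)/25.5 = 0.3108.
The intermediate image is virtual, 7.926 cm to the left of lens 1, so d_o2 = L - d_i1 = 8.5 - (-7.926) = 16.426 cm.
Applying the thin-lens equation again with f_2 = 5 cm and d_o2 = 16.426 cm gives d_i2 = 7.188 cm.
m_2 = -(7.188)/(16.426) = -0.4376.
The system's lateral magnification is m_1 m_2 = (0.3108)(-0.4376) = -0.1360.

-0.14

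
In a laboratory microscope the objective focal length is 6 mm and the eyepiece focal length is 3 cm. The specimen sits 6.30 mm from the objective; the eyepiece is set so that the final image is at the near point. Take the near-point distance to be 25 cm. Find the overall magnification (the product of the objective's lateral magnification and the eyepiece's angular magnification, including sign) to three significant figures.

Convert to cm: f_obj = 6 mm = 0.6 cm; d_o = 6.30 mm = 0.63 cm.
Objective: 1/d_i = 1/f_obj - 1/d_o = 1/0.6 - 1/0.63 = 0.07937 cm^-1, so d_i = 12.600 cm.
m_obj = -d_i/d_o = -12.600/0.63 = -20.000.
Eyepiece angular magnification (image at near point): M_eye = 1 + D/f_e = 1 + 25/3 = 9.333.
Overall M = m_obj x M_eye = (-20.000)(9.333) = -186.67.

-187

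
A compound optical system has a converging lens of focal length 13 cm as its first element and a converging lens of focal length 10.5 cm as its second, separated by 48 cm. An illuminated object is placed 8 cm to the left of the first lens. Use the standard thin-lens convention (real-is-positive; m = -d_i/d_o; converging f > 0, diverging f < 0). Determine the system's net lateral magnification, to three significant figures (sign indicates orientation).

Lens 1: 1/d_i1 = 1/f_1 - 1/d_o1 = 1/13 - 1/8 = -0.04808 cm^-1, so d_i1 = -20.800 cm.
m_1 = -(-20.800)/8 = 2.6000.
The intermediate image is virtual, 20.800 cm to the left of lens 1, so d_o2 = L - d_i1 = 48 - (-20.800) = 68.800 cm.
Lens 2: 1/d_i2 = 1/f_2 - 1/d_o2 = 1/10.5 - 1/(68.800) = 0.08070 cm^-1, so d_i2 = 12.391 cm.
m_2 = -(12.391)/(68.800) = -0.1801.
Overall magnification: m = m_1 m_2 = -0.4683.

-0.468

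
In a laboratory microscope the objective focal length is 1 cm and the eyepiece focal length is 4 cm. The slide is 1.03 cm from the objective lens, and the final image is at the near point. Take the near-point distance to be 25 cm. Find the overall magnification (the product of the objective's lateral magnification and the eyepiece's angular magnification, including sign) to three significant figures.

-242

Objective: 1/d_i = 1/f_obj - 1/d_o = 1/1 - 1/1.03 = 0.02913 cm^-1, so d_i = 34.333 cm.
m_obj = -d_i/d_o = -34.333/1.03 = -33.333.
Eyepiece angular magnification (image at near point): M_eye = 1 + D/f_e = 1 + 25/4 = 7.250.
Overall M = m_obj x M_eye = (-33.333)(7.250) = -241.67.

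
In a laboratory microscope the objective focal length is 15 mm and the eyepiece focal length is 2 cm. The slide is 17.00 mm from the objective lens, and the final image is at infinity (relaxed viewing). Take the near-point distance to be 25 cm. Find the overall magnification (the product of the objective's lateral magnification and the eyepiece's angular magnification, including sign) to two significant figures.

Convert to cm: f_obj = 15 mm = 1.5 cm; d_o = 17.00 mm = 1.70 cm.
Objective: 1/d_i = 1/f_obj - 1/d_o = 1/1.5 - 1/1.70 = 0.07843 cm^-1, so d_i = 12.750 cm.
m_obj = -d_i/d_o = -12.750/1.70 = -7.500.
Eyepiece angular magnification (image at infinity): M_eye = D/f_e = 25/2 = 12.500.
Overall M = m_obj x M_eye = (-7.500)(12.500) = -93.75.

-94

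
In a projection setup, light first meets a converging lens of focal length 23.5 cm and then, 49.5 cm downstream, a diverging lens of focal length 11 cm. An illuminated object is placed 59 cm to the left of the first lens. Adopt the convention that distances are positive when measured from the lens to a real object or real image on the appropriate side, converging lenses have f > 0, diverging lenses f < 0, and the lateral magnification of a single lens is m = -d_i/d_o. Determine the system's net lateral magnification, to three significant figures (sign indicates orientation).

-0.340

First lens: d_i1 = 1/(1/23.5 - 1/59) = 39.056 cm.
m_1 = -(39.056)/59 = -0.6620.
Object distance for lens 2: d_o2 = 49.5 - 39.056 = 10.444 cm.
Second lens: d_i2 = 1/(1/(-11) - 1/(10.444)) = -5.357 cm.
m_2 = -(-5.357)/(10.444) = 0.5130.
Total m = m_1 x m_2 = (-0.6620)(0.5130) = -0.3396.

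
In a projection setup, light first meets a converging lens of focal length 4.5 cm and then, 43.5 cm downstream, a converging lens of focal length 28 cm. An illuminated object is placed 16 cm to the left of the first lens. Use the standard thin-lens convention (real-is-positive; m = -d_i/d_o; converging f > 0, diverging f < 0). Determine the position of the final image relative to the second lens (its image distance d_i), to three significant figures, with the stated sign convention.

Lens 1: 1/d_i1 = 1/f_1 - 1/d_o1 = 1/4.5 - 1/16 = 0.15972 cm^-1, so d_i1 = 6.261 cm.
That image sits 37.239 cm in front of the second lens, so d_o2 = 37.239 cm.
Lens 2: 1/d_i2 = 1/f_2 - 1/d_o2 = 1/28 - 1/(37.239) = 0.00886 cm^-1, so d_i2 = 112.856 cm.

113 cm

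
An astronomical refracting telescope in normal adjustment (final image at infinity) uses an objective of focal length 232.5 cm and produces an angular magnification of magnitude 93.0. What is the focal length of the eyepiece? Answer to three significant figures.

2.50 cm

|M| = f_obj/f_eye, so f_eye = f_obj/|M| = 232.5/93.0 = 2.500 cm.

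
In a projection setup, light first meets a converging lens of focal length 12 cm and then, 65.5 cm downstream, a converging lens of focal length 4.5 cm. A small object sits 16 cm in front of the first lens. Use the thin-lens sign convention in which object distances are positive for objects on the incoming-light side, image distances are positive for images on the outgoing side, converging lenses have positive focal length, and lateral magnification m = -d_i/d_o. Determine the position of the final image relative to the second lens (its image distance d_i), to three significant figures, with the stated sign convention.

6.06 cm

First lens: d_i1 = 1/(1/12 - 1/16) = 48.000 cm.
That image sits 17.500 cm in front of the second lens, so d_o2 = 17.500 cm.
Second lens: d_i2 = 1/(1/4.5 - 1/(17.500)) = 6.058 cm.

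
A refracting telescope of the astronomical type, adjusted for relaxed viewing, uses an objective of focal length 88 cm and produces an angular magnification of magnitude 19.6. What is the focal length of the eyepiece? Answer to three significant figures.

4.49 cm

|M| = f_obj/f_eye, so f_eye = f_obj/|M| = 88/19.6 = 4.490 cm.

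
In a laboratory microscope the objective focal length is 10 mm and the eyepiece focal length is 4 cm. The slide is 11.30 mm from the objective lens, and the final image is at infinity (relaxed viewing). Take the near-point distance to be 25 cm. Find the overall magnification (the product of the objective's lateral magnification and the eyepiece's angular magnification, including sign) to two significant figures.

Convert to cm: f_obj = 10 mm = 1 cm; d_o = 11.30 mm = 1.13 cm.
Objective: 1/d_i = 1/f_obj - 1/d_o = 1/1 - 1/1.13 = 0.11504 cm^-1, so d_i = 8.692 cm.
m_obj = -d_i/d_o = -8.692/1.13 = -7.692.
Eyepiece angular magnification (image at infinity): M_eye = D/f_e = 25/4 = 6.250.
Overall M = m_obj x M_eye = (-7.692)(6.250) = -48.08.

-48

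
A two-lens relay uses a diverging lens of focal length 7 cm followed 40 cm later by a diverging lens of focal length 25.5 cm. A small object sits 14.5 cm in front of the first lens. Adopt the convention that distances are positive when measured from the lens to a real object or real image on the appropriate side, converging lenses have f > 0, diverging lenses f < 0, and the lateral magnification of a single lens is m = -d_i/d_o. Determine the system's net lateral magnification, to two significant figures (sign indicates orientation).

0.12

First lens: d_i1 = 1/(1/(-7) - 1/14.5) = -4.721 cm.
m_1 = -(-4.721)/14.5 = 0.3256.
With d_i1 < 0 the first image is virtual and lies on the object side; the object distance for lens 2 is d_o2 = 40 - (-4.721) = 44.721 cm.
Second lens: d_i2 = 1/(1/(-25.5) - 1/(44.721)) = -16.240 cm.
m_2 = -(-16.240)/(44.721) = 0.3631.
The system's lateral magnification is m_1 m_2 = (0.3256)(0.3631) = 0.1182.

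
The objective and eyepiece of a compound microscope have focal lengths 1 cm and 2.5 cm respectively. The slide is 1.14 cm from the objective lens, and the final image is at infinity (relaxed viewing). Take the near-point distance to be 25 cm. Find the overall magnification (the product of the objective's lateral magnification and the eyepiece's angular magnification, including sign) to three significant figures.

Objective: 1/d_i = 1/f_obj - 1/d_o = 1/1 - 1/1.14 = 0.12281 cm^-1, so d_i = 8.143 cm.
m_obj = -d_i/d_o = -8.143/1.14 = -7.143.
Eyepiece angular magnification (image at infinity): M_eye = D/f_e = 25/2.5 = 10.000.
Overall M = m_obj x M_eye = (-7.143)(10.000) = -71.43.

-71.4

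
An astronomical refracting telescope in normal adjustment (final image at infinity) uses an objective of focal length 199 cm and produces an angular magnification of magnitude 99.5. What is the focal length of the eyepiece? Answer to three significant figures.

2.00 cm

|M| = f_obj/f_eye, so f_eye = f_obj/|M| = 199/99.5 = 2.000 cm.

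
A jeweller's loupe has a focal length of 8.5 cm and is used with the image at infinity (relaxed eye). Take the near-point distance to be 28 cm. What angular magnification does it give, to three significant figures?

M = D/f = 28/8.5 = 3.294.

3.29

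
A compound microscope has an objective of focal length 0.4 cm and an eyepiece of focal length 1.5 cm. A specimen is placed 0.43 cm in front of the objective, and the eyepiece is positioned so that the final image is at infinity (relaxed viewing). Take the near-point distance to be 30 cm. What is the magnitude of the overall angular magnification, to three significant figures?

267

Objective: 1/d_i = 1/f_obj - 1/d_o = 1/0.4 - 1/0.43 = 0.17442 cm^-1, so d_i = 5.733 cm.
m_obj = -d_i/d_o = -5.733/0.43 = -13.333.
Eyepiece angular magnification (image at infinity): M_eye = D/f_e = 30/1.5 = 20.000.
Overall M = m_obj x M_eye = (-13.333)(20.000) = -266.67.
|M| = 266.67.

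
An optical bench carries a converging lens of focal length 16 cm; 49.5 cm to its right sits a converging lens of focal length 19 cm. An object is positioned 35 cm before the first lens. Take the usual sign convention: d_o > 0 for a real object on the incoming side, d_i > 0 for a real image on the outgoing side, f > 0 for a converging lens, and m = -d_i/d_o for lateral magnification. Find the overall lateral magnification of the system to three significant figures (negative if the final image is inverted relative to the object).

Lens 1: 1/d_i1 = 1/f_1 - 1/d_o1 = 1/16 - 1/35 = 0.03393 cm^-1, so d_i1 = 29.474 cm.
m_1 = -(29.474)/35 = -0.8421.
Object distance for lens 2: d_o2 = 49.5 - 29.474 = 20.026 cm.
Lens 2: 1/d_i2 = 1/f_2 - 1/d_o2 = 1/19 - 1/(20.026) = 0.00270 cm^-1, so d_i2 = 370.744 cm.
m_2 = -(370.744)/(20.026) = -18.5128.
Overall magnification: m = m_1 m_2 = 15.5897.

15.6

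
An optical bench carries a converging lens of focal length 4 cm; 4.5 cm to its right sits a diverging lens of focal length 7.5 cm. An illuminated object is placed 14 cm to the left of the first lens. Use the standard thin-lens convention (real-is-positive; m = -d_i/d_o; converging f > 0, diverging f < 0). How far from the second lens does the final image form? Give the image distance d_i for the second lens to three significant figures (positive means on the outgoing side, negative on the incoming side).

Applying the thin-lens equation to the first lens, 1/4 = 1/14 + 1/d_i1, which gives d_i1 = 5.600 cm.
Since 5.600 cm > 4.5 cm, the first image lies past the second lens and serves as a virtual object: d_o2 = L - d_i1 = -1.100 cm.
Applying the thin-lens equation again with f_2 = -7.5 cm and d_o2 = -1.100 cm gives d_i2 = 1.289 cm.

1.29 cm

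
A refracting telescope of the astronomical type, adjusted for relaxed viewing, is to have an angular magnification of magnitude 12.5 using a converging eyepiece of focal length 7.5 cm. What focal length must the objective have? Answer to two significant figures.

94 cm

|M| = f_obj/|f_eye|, so f_obj = |M| x |f_eye| = 12.5 x 7.5 = 93.750 cm.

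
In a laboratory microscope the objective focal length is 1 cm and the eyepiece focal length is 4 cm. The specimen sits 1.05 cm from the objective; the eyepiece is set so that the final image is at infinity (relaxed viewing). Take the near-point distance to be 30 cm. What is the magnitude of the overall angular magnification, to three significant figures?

150

Objective: 1/d_i = 1/f_obj - 1/d_o = 1/1 - 1/1.05 = 0.04762 cm^-1, so d_i = 21.000 cm.
m_obj = -d_i/d_o = -21.000/1.05 = -20.000.
Eyepiece angular magnification (image at infinity): M_eye = D/f_e = 30/4 = 7.500.
Overall M = m_obj x M_eye = (-20.000)(7.500) = -150.00.
|M| = 150.00.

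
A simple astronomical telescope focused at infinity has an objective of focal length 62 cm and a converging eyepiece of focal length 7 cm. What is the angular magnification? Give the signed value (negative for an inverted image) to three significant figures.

-8.86

M = -f_obj/f_eye = -62/(7) = -8.857.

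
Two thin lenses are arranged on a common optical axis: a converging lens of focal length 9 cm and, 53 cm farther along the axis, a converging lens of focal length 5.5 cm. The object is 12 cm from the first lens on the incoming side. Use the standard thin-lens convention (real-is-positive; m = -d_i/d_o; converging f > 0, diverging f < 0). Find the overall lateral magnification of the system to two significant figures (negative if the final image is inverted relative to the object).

Applying the thin-lens equation to the first lens, 1/9 = 1/12 + 1/d_i1, which gives d_i1 = 36.000 cm.
Its lateral magnification is m_1 = -d_i1/d_o1 = -(36.000)/12 = -3.0000.
The intermediate image is 36.000 cm to the right of lens 1, so d_o2 = L - d_i1 = 53 - 36.000 = 17.000 cm.
Applying the thin-lens equation again with f_2 = 5.5 cm and d_o2 = 17.000 cm gives d_i2 = 8.130 cm.
m_2 = -(8.130)/(17.000) = -0.4783.
Total m = m_1 x m_2 = (-3.0000)(-0.4783) = 1.4348.

1.4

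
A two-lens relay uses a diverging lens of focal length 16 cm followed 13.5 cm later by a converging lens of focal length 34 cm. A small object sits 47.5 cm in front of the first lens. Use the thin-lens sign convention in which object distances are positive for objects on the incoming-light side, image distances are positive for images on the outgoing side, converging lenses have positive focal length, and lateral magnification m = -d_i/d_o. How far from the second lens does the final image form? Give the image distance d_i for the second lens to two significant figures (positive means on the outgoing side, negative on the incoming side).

-100 cm

Applying the thin-lens equation to the first lens, 1/(-16) = 1/47.5 + 1/d_i1, which gives d_i1 = -11.969 cm.
With d_i1 < 0 the first image is virtual and lies on the object side; the object distance for lens 2 is d_o2 = 13.5 - (-11.969) = 25.469 cm.
Applying the thin-lens equation again with f_2 = 34 cm and d_o2 = 25.469 cm gives d_i2 = -101.498 cm.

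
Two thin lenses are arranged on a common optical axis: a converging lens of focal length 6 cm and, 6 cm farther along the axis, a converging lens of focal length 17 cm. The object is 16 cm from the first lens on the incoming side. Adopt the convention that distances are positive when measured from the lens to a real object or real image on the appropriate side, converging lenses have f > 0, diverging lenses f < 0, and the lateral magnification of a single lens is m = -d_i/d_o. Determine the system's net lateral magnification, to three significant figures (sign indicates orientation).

Applying the thin-lens equation to the first lens, 1/6 = 1/16 + 1/d_i1, which gives d_i1 = 9.600 cm.
Its lateral magnification is m_1 = -d_i1/d_o1 = -(9.600)/16 = -0.6000.
This image would form 9.600 cm past lens 1, i.e. 3.600 cm beyond lens 2, so it is a virtual object for lens 2: d_o2 = 6 - 9.600 = -3.600 cm.
Applying the thin-lens equation again with f_2 = 17 cm and d_o2 = -3.600 cm gives d_i2 = 2.971 cm.
m_2 = -(2.971)/(-3.600) = 0.8252.
Overall magnification: m = m_1 m_2 = -0.4951.

-0.495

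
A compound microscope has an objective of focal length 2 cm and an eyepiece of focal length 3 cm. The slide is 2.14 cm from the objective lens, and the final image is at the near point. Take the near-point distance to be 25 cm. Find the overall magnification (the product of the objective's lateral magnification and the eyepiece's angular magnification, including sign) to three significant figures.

-133

Objective: 1/d_i = 1/f_obj - 1/d_o = 1/2 - 1/2.14 = 0.03271 cm^-1, so d_i = 30.571 cm.
m_obj = -d_i/d_o = -30.571/2.14 = -14.286.
Eyepiece angular magnification (image at near point): M_eye = 1 + D/f_e = 1 + 25/3 = 9.333.
Overall M = m_obj x M_eye = (-14.286)(9.333) = -133.33.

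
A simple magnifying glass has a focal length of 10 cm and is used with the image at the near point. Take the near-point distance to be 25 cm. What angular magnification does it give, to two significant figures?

M = 1 + D/f = 1 + 25/10 = 3.500.

3.5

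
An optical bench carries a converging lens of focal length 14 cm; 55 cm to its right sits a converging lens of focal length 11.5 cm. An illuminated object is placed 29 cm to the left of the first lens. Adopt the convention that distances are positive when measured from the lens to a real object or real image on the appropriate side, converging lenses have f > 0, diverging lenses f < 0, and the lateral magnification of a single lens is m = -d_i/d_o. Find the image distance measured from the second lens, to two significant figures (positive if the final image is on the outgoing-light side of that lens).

20 cm

Lens 1: 1/d_i1 = 1/f_1 - 1/d_o1 = 1/14 - 1/29 = 0.03695 cm^-1, so d_i1 = 27.067 cm.
That image sits 27.933 cm in front of the second lens, so d_o2 = 27.933 cm.
Lens 2: 1/d_i2 = 1/f_2 - 1/d_o2 = 1/11.5 - 1/(27.933) = 0.05116 cm^-1, so d_i2 = 19.548 cm.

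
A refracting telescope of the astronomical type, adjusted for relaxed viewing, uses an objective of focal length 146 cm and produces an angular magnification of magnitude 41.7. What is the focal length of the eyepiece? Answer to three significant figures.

|M| = f_obj/f_eye, so f_eye = f_obj/|M| = 146/41.7 = 3.501 cm.

3.50 cm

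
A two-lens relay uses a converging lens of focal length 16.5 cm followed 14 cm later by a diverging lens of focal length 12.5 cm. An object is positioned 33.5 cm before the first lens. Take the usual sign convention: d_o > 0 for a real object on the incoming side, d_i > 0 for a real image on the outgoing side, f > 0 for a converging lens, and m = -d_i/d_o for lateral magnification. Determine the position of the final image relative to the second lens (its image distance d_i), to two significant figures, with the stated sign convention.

Lens 1: 1/d_i1 = 1/f_1 - 1/d_o1 = 1/16.5 - 1/33.5 = 0.03076 cm^-1, so d_i1 = 32.515 cm.
This image would form 32.515 cm past lens 1, i.e. 18.515 cm beyond lens 2, so it is a virtual object for lens 2: d_o2 = 14 - 32.515 = -18.515 cm.
Lens 2: 1/d_i2 = 1/f_2 - 1/d_o2 = 1/(-12.5) - 1/(-18.515) = -0.02599 cm^-1, so d_i2 = -38.478 cm.

-38 cm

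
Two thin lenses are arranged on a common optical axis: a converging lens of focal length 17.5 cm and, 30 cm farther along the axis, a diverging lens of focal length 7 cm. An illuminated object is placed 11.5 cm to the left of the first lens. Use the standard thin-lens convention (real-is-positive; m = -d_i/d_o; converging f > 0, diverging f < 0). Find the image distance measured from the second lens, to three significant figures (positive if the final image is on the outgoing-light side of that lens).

-6.31 cm

Lens 1: 1/d_i1 = 1/f_1 - 1/d_o1 = 1/17.5 - 1/11.5 = -0.02981 cm^-1, so d_i1 = -33.542 cm.
With d_i1 < 0 the first image is virtual and lies on the object side; the object distance for lens 2 is d_o2 = 30 - (-33.542) = 63.542 cm.
Lens 2: 1/d_i2 = 1/f_2 - 1/d_o2 = 1/(-7) - 1/(63.542) = -0.15859 cm^-1, so d_i2 = -6.305 cm.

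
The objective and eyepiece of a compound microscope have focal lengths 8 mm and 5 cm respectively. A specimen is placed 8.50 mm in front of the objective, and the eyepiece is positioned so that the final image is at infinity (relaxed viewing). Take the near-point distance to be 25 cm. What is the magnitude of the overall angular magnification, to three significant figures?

80.0

Convert to cm: f_obj = 8 mm = 0.8 cm; d_o = 8.50 mm = 0.85 cm.
Objective: 1/d_i = 1/f_obj - 1/d_o = 1/0.8 - 1/0.85 = 0.07353 cm^-1, so d_i = 13.600 cm.
m_obj = -d_i/d_o = -13.600/0.85 = -16.000.
Eyepiece angular magnification (image at infinity): M_eye = D/f_e = 25/5 = 5.000.
Overall M = m_obj x M_eye = (-16.000)(5.000) = -80.00.
|M| = 80.00.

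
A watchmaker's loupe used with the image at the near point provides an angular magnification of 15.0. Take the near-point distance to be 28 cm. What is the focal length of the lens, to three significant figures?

For the image at the near point, M = 1 + D/f.
f = D/(M - 1) = 28/(15.0 - 1) = 2.000 cm.

2.00 cm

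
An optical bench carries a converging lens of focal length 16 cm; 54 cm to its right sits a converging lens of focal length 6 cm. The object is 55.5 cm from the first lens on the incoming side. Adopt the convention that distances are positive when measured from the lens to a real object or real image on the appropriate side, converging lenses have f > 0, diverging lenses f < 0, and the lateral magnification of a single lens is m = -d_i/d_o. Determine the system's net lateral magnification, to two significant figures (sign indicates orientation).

First lens: d_i1 = 1/(1/16 - 1/55.5) = 22.481 cm.
m_1 = -(22.481)/55.5 = -0.4051.
The intermediate image is 22.481 cm to the right of lens 1, so d_o2 = L - d_i1 = 54 - 22.481 = 31.519 cm.
Second lens: d_i2 = 1/(1/6 - 1/(31.519)) = 7.411 cm.
m_2 = -(7.411)/(31.519) = -0.2351.
Total m = m_1 x m_2 = (-0.4051)(-0.2351) = 0.0952.

0.095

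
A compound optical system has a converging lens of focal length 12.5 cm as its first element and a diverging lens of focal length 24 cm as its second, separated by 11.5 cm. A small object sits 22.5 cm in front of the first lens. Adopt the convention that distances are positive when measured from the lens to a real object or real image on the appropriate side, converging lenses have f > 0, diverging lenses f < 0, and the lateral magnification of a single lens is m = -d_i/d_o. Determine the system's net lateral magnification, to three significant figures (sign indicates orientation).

-4.07

First lens: d_i1 = 1/(1/12.5 - 1/22.5) = 28.125 cm.
m_1 = -(28.125)/22.5 = -1.2500.
Since 28.125 cm > 11.5 cm, the first image lies past the second lens and serves as a virtual object: d_o2 = L - d_i1 = -16.625 cm.
Second lens: d_i2 = 1/(1/(-24) - 1/(-16.625)) = 54.102 cm.
m_2 = -(54.102)/(-16.625) = 3.2542.
Overall magnification: m = m_1 m_2 = -4.0678.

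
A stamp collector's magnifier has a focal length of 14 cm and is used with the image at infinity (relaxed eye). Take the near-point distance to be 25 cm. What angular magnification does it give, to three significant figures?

1.79

M = D/f = 25/14 = 1.786.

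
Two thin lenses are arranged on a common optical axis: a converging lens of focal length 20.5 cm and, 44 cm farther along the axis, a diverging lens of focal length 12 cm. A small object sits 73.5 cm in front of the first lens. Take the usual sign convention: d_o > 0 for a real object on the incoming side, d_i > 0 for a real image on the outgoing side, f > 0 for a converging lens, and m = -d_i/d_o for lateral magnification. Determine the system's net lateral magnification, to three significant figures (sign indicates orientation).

Lens 1: 1/d_i1 = 1/f_1 - 1/d_o1 = 1/20.5 - 1/73.5 = 0.03518 cm^-1, so d_i1 = 28.429 cm.
m_1 = -(28.429)/73.5 = -0.3868.
That image sits 15.571 cm in front of the second lens, so d_o2 = 15.571 cm.
Lens 2: 1/d_i2 = 1/f_2 - 1/d_o2 = 1/(-12) - 1/(15.571) = -0.14756 cm^-1, so d_i2 = -6.777 cm.
m_2 = -(-6.777)/(15.571) = 0.4352.
Total m = m_1 x m_2 = (-0.3868)(0.4352) = -0.1683.

-0.168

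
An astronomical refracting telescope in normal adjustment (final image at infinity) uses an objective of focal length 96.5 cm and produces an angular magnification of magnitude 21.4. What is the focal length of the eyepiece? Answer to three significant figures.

|M| = f_obj/f_eye, so f_eye = f_obj/|M| = 96.5/21.4 = 4.509 cm.

4.51 cm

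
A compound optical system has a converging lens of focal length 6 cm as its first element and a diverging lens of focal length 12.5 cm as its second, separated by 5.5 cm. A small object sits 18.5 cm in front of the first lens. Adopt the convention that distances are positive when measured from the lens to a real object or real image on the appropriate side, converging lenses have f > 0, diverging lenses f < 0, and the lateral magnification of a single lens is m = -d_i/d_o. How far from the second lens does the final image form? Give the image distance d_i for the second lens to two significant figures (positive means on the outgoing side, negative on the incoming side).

First lens: d_i1 = 1/(1/6 - 1/18.5) = 8.880 cm.
This image would form 8.880 cm past lens 1, i.e. 3.380 cm beyond lens 2, so it is a virtual object for lens 2: d_o2 = 5.5 - 8.880 = -3.380 cm.
Second lens: d_i2 = 1/(1/(-12.5) - 1/(-3.380)) = 4.633 cm.

4.6 cm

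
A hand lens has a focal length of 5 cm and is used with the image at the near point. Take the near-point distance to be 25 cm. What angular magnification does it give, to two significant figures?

6.0

M = 1 + D/f = 1 + 25/5 = 6.000.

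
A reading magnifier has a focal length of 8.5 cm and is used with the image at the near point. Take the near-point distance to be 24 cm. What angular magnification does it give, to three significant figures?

3.82

M = 1 + D/f = 1 + 24/8.5 = 3.824.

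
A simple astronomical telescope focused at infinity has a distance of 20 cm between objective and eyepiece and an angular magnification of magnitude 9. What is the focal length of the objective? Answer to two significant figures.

In normal adjustment the tube length equals f_obj + f_eye and |M| = f_obj/f_eye.
So f_obj = 9 f_eye and 9 f_eye + f_eye = 20 cm, giving f_eye = 20/10 = 2.000 cm and f_obj = 18.000 cm.

18 cm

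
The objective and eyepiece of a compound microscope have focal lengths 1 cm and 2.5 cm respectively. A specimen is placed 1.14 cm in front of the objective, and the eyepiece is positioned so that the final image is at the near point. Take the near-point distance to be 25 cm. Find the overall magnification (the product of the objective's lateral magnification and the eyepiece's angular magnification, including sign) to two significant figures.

-79

Objective: 1/d_i = 1/f_obj - 1/d_o = 1/1 - 1/1.14 = 0.12281 cm^-1, so d_i = 8.143 cm.
m_obj = -d_i/d_o = -8.143/1.14 = -7.143.
Eyepiece angular magnification (image at near point): M_eye = 1 + D/f_e = 1 + 25/2.5 = 11.000.
Overall M = m_obj x M_eye = (-7.143)(11.000) = -78.57.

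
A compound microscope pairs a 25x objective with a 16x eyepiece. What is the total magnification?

The overall magnification of a compound microscope is the product of the objective and eyepiece magnifications:
M = M_obj x M_eye = 25 x 16 = 400.

400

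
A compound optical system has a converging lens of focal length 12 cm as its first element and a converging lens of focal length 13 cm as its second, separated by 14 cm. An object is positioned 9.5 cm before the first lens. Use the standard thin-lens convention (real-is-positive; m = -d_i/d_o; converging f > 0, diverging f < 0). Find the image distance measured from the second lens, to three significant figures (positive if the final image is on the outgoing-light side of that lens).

Lens 1: 1/d_i1 = 1/f_1 - 1/d_o1 = 1/12 - 1/9.5 = -0.02193 cm^-1, so d_i1 = -45.600 cm.
With d_i1 < 0 the first image is virtual and lies on the object side; the object distance for lens 2 is d_o2 = 14 - (-45.600) = 59.600 cm.
Lens 2: 1/d_i2 = 1/f_2 - 1/d_o2 = 1/13 - 1/(59.600) = 0.06014 cm^-1, so d_i2 = 16.627 cm.

16.6 cm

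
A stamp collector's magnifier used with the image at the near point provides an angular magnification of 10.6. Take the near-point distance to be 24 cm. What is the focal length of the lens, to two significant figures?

2.5 cm

For the image at the near point, M = 1 + D/f.
f = D/(M - 1) = 24/(10.6 - 1) = 2.500 cm.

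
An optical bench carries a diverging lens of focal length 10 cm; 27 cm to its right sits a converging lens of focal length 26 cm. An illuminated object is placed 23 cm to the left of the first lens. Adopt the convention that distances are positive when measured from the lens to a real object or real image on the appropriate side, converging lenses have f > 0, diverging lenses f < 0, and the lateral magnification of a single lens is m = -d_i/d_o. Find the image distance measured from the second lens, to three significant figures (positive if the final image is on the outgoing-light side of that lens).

Applying the thin-lens equation to the first lens, 1/(-10) = 1/23 + 1/d_i1, which gives d_i1 = -6.970 cm.
With d_i1 < 0 the first image is virtual and lies on the object side; the object distance for lens 2 is d_o2 = 27 - (-6.970) = 33.970 cm.
Applying the thin-lens equation again with f_2 = 26 cm and d_o2 = 33.970 cm gives d_i2 = 110.821 cm.

111 cm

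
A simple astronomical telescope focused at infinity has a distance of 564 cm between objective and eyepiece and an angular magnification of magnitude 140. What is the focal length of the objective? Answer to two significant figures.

560 cm

In normal adjustment the tube length equals f_obj + f_eye and |M| = f_obj/f_eye.
So f_obj = 140 f_eye and 140 f_eye + f_eye = 564 cm, giving f_eye = 564/141 = 4.000 cm and f_obj = 560.000 cm.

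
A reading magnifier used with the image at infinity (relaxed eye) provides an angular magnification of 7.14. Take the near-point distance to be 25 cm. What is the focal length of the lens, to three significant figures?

3.50 cm

For the image at infinity, M = D/f.
f = D/M = 25/7.14 = 3.501 cm.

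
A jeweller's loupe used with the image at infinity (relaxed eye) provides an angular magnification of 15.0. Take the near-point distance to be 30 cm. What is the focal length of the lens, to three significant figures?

2.00 cm

For the image at infinity, M = D/f.
f = D/M = 30/15.0 = 2.000 cm.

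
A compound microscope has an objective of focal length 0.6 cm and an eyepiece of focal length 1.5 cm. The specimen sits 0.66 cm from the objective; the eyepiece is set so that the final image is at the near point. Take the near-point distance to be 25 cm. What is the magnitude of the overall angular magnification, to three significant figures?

177

Objective: 1/d_i = 1/f_obj - 1/d_o = 1/0.6 - 1/0.66 = 0.15152 cm^-1, so d_i = 6.600 cm.
m_obj = -d_i/d_o = -6.600/0.66 = -10.000.
Eyepiece angular magnification (image at near point): M_eye = 1 + D/f_e = 1 + 25/1.5 = 17.667.
Overall M = m_obj x M_eye = (-10.000)(17.667) = -176.67.
|M| = 176.67.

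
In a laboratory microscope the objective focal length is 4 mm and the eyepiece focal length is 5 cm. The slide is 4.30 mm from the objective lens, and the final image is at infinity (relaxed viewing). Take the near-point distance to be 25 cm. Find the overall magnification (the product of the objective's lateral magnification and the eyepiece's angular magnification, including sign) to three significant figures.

Convert to cm: f_obj = 4 mm = 0.4 cm; d_o = 4.30 mm = 0.43 cm.
Objective: 1/d_i = 1/f_obj - 1/d_o = 1/0.4 - 1/0.43 = 0.17442 cm^-1, so d_i = 5.733 cm.
m_obj = -d_i/d_o = -5.733/0.43 = -13.333.
Eyepiece angular magnification (image at infinity): M_eye = D/f_e = 25/5 = 5.000.
Overall M = m_obj x M_eye = (-13.333)(5.000) = -66.67.

-66.7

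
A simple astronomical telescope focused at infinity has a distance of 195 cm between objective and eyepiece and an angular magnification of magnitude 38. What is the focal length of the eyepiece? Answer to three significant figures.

5.00 cm

In normal adjustment the tube length equals f_obj + f_eye and |M| = f_obj/f_eye.
So f_obj = 38 f_eye and 38 f_eye + f_eye = 195 cm, giving f_eye = 195/39 = 5.000 cm and f_obj = 190.000 cm.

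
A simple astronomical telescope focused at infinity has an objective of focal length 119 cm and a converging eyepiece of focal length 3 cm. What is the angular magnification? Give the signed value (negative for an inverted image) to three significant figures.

-39.7

M = -f_obj/f_eye = -119/(3) = -39.667.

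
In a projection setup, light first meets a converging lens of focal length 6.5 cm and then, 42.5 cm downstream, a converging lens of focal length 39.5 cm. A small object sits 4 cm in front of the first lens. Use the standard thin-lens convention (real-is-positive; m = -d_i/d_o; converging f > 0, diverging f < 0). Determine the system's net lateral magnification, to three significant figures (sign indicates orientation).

First lens: d_i1 = 1/(1/6.5 - 1/4) = -10.400 cm.
m_1 = -(-10.400)/4 = 2.6000.
With d_i1 < 0 the first image is virtual and lies on the object side; the object distance for lens 2 is d_o2 = 42.5 - (-10.400) = 52.900 cm.
Second lens: d_i2 = 1/(1/39.5 - 1/(52.900)) = 155.937 cm.
m_2 = -(155.937)/(52.900) = -2.9478.
Overall magnification: m = m_1 m_2 = -7.6642.

-7.66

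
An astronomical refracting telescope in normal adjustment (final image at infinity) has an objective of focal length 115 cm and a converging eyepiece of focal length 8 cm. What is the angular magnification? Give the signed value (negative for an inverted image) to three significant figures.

-14.4

M = -f_obj/f_eye = -115/(8) = -14.375.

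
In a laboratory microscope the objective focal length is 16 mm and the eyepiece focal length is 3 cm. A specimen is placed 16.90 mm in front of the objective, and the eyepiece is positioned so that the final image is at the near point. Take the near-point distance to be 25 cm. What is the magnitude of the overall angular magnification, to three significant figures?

Convert to cm: f_obj = 16 mm = 1.6 cm; d_o = 16.90 mm = 1.69 cm.
Objective: 1/d_i = 1/f_obj - 1/d_o = 1/1.6 - 1/1.69 = 0.03328 cm^-1, so d_i = 30.044 cm.
m_obj = -d_i/d_o = -30.044/1.69 = -17.778.
Eyepiece angular magnification (image at near point): M_eye = 1 + D/f_e = 1 + 25/3 = 9.333.
Overall M = m_obj x M_eye = (-17.778)(9.333) = -165.93.
|M| = 165.93.

166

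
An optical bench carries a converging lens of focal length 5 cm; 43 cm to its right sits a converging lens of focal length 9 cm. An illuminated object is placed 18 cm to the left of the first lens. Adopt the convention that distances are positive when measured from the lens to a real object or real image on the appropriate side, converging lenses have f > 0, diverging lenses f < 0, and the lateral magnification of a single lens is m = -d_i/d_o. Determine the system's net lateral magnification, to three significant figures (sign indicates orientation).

Lens 1: 1/d_i1 = 1/f_1 - 1/d_o1 = 1/5 - 1/18 = 0.14444 cm^-1, so d_i1 = 6.923 cm.
m_1 = -(6.923)/18 = -0.3846.
That image sits 36.077 cm in front of the second lens, so d_o2 = 36.077 cm.
Lens 2: 1/d_i2 = 1/f_2 - 1/d_o2 = 1/9 - 1/(36.077) = 0.08339 cm^-1, so d_i2 = 11.991 cm.
m_2 = -(11.991)/(36.077) = -0.3324.
Total m = m_1 x m_2 = (-0.3846)(-0.3324) = 0.1278.

0.128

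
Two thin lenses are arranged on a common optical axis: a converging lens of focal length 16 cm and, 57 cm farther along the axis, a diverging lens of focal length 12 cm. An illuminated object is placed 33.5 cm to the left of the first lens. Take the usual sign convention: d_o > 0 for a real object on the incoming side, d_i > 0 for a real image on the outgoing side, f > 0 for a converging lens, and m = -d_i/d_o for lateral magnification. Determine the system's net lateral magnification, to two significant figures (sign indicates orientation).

Lens 1: 1/d_i1 = 1/f_1 - 1/d_o1 = 1/16 - 1/33.5 = 0.03265 cm^-1, so d_i1 = 30.629 cm.
m_1 = -(30.629)/33.5 = -0.9143.
The intermediate image is 30.629 cm to the right of lens 1, so d_o2 = L - d_i1 = 57 - 30.629 = 26.371 cm.
Lens 2: 1/d_i2 = 1/f_2 - 1/d_o2 = 1/(-12) - 1/(26.371) = -0.12125 cm^-1, so d_i2 = -8.247 cm.
m_2 = -(-8.247)/(26.371) = 0.3127.
Total m = m_1 x m_2 = (-0.9143)(0.3127) = -0.2859.

-0.29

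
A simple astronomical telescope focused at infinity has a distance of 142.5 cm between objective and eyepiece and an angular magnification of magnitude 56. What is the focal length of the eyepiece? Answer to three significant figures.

2.50 cm

In normal adjustment the tube length equals f_obj + f_eye and |M| = f_obj/f_eye.
So f_obj = 56 f_eye and 56 f_eye + f_eye = 142.5 cm, giving f_eye = 142.5/57 = 2.500 cm and f_obj = 140.000 cm.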